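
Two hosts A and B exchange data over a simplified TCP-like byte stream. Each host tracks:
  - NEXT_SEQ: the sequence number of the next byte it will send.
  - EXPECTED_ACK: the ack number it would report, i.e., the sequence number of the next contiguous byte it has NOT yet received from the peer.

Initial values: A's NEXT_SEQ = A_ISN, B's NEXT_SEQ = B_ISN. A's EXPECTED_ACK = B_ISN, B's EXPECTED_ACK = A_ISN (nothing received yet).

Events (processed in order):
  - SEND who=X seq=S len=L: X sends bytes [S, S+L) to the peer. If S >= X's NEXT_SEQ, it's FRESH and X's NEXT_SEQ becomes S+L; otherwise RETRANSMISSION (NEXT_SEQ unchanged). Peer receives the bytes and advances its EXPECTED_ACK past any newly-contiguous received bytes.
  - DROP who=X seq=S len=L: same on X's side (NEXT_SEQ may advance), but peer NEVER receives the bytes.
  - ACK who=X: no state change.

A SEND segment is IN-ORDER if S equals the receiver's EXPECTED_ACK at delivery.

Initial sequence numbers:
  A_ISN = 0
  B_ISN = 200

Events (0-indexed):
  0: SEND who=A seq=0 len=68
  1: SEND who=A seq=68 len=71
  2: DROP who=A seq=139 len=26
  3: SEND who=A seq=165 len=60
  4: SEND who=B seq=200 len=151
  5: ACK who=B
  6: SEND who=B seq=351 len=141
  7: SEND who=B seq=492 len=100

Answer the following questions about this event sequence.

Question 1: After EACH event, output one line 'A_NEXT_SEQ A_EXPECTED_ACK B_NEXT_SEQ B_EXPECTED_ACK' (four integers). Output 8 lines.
68 200 200 68
139 200 200 139
165 200 200 139
225 200 200 139
225 351 351 139
225 351 351 139
225 492 492 139
225 592 592 139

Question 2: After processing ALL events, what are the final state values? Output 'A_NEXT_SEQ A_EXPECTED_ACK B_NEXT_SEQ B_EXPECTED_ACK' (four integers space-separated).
After event 0: A_seq=68 A_ack=200 B_seq=200 B_ack=68
After event 1: A_seq=139 A_ack=200 B_seq=200 B_ack=139
After event 2: A_seq=165 A_ack=200 B_seq=200 B_ack=139
After event 3: A_seq=225 A_ack=200 B_seq=200 B_ack=139
After event 4: A_seq=225 A_ack=351 B_seq=351 B_ack=139
After event 5: A_seq=225 A_ack=351 B_seq=351 B_ack=139
After event 6: A_seq=225 A_ack=492 B_seq=492 B_ack=139
After event 7: A_seq=225 A_ack=592 B_seq=592 B_ack=139

Answer: 225 592 592 139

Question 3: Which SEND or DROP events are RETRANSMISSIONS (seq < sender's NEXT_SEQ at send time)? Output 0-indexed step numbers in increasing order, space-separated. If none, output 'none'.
Step 0: SEND seq=0 -> fresh
Step 1: SEND seq=68 -> fresh
Step 2: DROP seq=139 -> fresh
Step 3: SEND seq=165 -> fresh
Step 4: SEND seq=200 -> fresh
Step 6: SEND seq=351 -> fresh
Step 7: SEND seq=492 -> fresh

Answer: none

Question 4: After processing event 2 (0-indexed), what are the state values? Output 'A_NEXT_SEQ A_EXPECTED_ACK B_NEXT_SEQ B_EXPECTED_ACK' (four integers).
After event 0: A_seq=68 A_ack=200 B_seq=200 B_ack=68
After event 1: A_seq=139 A_ack=200 B_seq=200 B_ack=139
After event 2: A_seq=165 A_ack=200 B_seq=200 B_ack=139

165 200 200 139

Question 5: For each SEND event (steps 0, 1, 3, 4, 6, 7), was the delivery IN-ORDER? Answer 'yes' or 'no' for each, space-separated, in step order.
Step 0: SEND seq=0 -> in-order
Step 1: SEND seq=68 -> in-order
Step 3: SEND seq=165 -> out-of-order
Step 4: SEND seq=200 -> in-order
Step 6: SEND seq=351 -> in-order
Step 7: SEND seq=492 -> in-order

Answer: yes yes no yes yes yes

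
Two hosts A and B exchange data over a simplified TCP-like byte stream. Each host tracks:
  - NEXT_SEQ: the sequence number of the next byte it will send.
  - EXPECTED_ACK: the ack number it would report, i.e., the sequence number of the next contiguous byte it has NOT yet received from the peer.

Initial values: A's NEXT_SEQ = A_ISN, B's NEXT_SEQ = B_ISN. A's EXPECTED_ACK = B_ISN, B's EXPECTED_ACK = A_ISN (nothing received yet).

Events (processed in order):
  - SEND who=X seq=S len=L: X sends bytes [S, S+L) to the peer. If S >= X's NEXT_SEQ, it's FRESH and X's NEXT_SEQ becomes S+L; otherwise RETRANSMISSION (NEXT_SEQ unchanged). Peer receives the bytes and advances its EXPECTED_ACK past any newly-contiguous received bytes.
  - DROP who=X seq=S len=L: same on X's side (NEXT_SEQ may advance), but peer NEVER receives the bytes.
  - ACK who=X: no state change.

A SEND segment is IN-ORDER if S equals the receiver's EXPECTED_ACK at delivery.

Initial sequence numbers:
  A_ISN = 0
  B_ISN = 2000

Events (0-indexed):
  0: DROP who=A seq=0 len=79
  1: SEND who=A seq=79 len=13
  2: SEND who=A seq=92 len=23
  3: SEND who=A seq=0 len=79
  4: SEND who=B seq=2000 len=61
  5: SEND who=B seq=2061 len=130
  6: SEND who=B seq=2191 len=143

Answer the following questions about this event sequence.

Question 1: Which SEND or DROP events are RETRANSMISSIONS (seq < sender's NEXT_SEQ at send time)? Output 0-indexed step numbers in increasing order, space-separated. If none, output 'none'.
Step 0: DROP seq=0 -> fresh
Step 1: SEND seq=79 -> fresh
Step 2: SEND seq=92 -> fresh
Step 3: SEND seq=0 -> retransmit
Step 4: SEND seq=2000 -> fresh
Step 5: SEND seq=2061 -> fresh
Step 6: SEND seq=2191 -> fresh

Answer: 3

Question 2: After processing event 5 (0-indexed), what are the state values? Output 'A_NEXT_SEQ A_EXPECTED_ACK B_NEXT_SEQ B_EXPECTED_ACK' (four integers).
After event 0: A_seq=79 A_ack=2000 B_seq=2000 B_ack=0
After event 1: A_seq=92 A_ack=2000 B_seq=2000 B_ack=0
After event 2: A_seq=115 A_ack=2000 B_seq=2000 B_ack=0
After event 3: A_seq=115 A_ack=2000 B_seq=2000 B_ack=115
After event 4: A_seq=115 A_ack=2061 B_seq=2061 B_ack=115
After event 5: A_seq=115 A_ack=2191 B_seq=2191 B_ack=115

115 2191 2191 115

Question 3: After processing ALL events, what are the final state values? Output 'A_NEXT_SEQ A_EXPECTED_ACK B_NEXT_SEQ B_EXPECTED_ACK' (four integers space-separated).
Answer: 115 2334 2334 115

Derivation:
After event 0: A_seq=79 A_ack=2000 B_seq=2000 B_ack=0
After event 1: A_seq=92 A_ack=2000 B_seq=2000 B_ack=0
After event 2: A_seq=115 A_ack=2000 B_seq=2000 B_ack=0
After event 3: A_seq=115 A_ack=2000 B_seq=2000 B_ack=115
After event 4: A_seq=115 A_ack=2061 B_seq=2061 B_ack=115
After event 5: A_seq=115 A_ack=2191 B_seq=2191 B_ack=115
After event 6: A_seq=115 A_ack=2334 B_seq=2334 B_ack=115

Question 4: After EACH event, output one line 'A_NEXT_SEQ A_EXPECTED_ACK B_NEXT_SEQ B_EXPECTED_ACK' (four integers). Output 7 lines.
79 2000 2000 0
92 2000 2000 0
115 2000 2000 0
115 2000 2000 115
115 2061 2061 115
115 2191 2191 115
115 2334 2334 115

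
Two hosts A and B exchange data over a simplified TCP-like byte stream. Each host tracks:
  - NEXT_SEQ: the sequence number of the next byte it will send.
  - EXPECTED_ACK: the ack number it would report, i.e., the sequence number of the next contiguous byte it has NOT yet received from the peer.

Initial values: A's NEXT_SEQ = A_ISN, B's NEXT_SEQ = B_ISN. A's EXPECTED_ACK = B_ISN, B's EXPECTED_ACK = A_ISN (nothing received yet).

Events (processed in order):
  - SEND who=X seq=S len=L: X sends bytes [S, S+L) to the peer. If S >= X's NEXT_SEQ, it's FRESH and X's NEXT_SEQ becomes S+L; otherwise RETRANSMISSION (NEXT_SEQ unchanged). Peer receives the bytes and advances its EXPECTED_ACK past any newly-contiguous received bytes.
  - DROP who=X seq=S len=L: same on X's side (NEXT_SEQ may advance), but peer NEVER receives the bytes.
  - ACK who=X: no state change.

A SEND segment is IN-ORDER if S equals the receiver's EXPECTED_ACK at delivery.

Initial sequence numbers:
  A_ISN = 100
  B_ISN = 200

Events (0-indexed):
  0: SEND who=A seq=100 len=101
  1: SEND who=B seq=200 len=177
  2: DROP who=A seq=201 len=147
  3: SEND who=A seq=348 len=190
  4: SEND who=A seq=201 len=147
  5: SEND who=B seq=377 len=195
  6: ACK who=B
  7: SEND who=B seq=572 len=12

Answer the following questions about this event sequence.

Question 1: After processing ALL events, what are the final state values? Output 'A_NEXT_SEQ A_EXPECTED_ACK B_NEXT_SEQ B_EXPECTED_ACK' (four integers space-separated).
After event 0: A_seq=201 A_ack=200 B_seq=200 B_ack=201
After event 1: A_seq=201 A_ack=377 B_seq=377 B_ack=201
After event 2: A_seq=348 A_ack=377 B_seq=377 B_ack=201
After event 3: A_seq=538 A_ack=377 B_seq=377 B_ack=201
After event 4: A_seq=538 A_ack=377 B_seq=377 B_ack=538
After event 5: A_seq=538 A_ack=572 B_seq=572 B_ack=538
After event 6: A_seq=538 A_ack=572 B_seq=572 B_ack=538
After event 7: A_seq=538 A_ack=584 B_seq=584 B_ack=538

Answer: 538 584 584 538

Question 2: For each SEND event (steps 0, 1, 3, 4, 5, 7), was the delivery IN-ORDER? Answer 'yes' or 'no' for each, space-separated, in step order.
Answer: yes yes no yes yes yes

Derivation:
Step 0: SEND seq=100 -> in-order
Step 1: SEND seq=200 -> in-order
Step 3: SEND seq=348 -> out-of-order
Step 4: SEND seq=201 -> in-order
Step 5: SEND seq=377 -> in-order
Step 7: SEND seq=572 -> in-order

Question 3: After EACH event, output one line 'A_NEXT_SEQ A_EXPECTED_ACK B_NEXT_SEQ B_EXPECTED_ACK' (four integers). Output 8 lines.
201 200 200 201
201 377 377 201
348 377 377 201
538 377 377 201
538 377 377 538
538 572 572 538
538 572 572 538
538 584 584 538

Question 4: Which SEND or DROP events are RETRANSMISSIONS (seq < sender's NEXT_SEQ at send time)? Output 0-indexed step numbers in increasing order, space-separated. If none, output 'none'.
Step 0: SEND seq=100 -> fresh
Step 1: SEND seq=200 -> fresh
Step 2: DROP seq=201 -> fresh
Step 3: SEND seq=348 -> fresh
Step 4: SEND seq=201 -> retransmit
Step 5: SEND seq=377 -> fresh
Step 7: SEND seq=572 -> fresh

Answer: 4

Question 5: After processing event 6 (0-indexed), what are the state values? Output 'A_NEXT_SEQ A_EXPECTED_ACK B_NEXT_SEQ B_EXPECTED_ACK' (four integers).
After event 0: A_seq=201 A_ack=200 B_seq=200 B_ack=201
After event 1: A_seq=201 A_ack=377 B_seq=377 B_ack=201
After event 2: A_seq=348 A_ack=377 B_seq=377 B_ack=201
After event 3: A_seq=538 A_ack=377 B_seq=377 B_ack=201
After event 4: A_seq=538 A_ack=377 B_seq=377 B_ack=538
After event 5: A_seq=538 A_ack=572 B_seq=572 B_ack=538
After event 6: A_seq=538 A_ack=572 B_seq=572 B_ack=538

538 572 572 538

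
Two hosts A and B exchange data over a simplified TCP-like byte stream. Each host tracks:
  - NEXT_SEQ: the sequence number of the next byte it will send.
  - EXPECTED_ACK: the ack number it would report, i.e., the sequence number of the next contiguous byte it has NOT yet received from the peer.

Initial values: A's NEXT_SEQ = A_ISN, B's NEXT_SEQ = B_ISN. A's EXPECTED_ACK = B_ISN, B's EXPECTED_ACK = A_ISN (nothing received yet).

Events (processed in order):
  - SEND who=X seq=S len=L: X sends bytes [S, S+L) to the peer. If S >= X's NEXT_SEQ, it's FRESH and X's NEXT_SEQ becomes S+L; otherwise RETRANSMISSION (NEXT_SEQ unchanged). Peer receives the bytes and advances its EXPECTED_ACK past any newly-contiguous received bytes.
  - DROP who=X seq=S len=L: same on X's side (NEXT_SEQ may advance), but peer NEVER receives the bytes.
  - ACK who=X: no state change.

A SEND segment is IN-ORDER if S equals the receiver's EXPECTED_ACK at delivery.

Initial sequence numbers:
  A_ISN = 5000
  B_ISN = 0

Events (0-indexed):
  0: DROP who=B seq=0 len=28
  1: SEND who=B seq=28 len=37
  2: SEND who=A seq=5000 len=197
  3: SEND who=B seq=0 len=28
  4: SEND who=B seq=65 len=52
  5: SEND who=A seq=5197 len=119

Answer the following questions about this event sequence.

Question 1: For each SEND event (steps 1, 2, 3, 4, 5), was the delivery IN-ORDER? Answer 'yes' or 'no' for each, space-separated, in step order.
Step 1: SEND seq=28 -> out-of-order
Step 2: SEND seq=5000 -> in-order
Step 3: SEND seq=0 -> in-order
Step 4: SEND seq=65 -> in-order
Step 5: SEND seq=5197 -> in-order

Answer: no yes yes yes yes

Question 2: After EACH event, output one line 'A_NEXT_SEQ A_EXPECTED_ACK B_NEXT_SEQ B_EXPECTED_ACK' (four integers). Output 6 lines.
5000 0 28 5000
5000 0 65 5000
5197 0 65 5197
5197 65 65 5197
5197 117 117 5197
5316 117 117 5316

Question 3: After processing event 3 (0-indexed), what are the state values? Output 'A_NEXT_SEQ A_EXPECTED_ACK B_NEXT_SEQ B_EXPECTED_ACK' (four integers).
After event 0: A_seq=5000 A_ack=0 B_seq=28 B_ack=5000
After event 1: A_seq=5000 A_ack=0 B_seq=65 B_ack=5000
After event 2: A_seq=5197 A_ack=0 B_seq=65 B_ack=5197
After event 3: A_seq=5197 A_ack=65 B_seq=65 B_ack=5197

5197 65 65 5197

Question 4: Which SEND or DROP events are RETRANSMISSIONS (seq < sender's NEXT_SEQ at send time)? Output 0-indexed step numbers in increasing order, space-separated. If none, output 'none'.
Step 0: DROP seq=0 -> fresh
Step 1: SEND seq=28 -> fresh
Step 2: SEND seq=5000 -> fresh
Step 3: SEND seq=0 -> retransmit
Step 4: SEND seq=65 -> fresh
Step 5: SEND seq=5197 -> fresh

Answer: 3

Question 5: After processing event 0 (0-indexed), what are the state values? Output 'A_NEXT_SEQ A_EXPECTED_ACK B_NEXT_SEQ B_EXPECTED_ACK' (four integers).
After event 0: A_seq=5000 A_ack=0 B_seq=28 B_ack=5000

5000 0 28 5000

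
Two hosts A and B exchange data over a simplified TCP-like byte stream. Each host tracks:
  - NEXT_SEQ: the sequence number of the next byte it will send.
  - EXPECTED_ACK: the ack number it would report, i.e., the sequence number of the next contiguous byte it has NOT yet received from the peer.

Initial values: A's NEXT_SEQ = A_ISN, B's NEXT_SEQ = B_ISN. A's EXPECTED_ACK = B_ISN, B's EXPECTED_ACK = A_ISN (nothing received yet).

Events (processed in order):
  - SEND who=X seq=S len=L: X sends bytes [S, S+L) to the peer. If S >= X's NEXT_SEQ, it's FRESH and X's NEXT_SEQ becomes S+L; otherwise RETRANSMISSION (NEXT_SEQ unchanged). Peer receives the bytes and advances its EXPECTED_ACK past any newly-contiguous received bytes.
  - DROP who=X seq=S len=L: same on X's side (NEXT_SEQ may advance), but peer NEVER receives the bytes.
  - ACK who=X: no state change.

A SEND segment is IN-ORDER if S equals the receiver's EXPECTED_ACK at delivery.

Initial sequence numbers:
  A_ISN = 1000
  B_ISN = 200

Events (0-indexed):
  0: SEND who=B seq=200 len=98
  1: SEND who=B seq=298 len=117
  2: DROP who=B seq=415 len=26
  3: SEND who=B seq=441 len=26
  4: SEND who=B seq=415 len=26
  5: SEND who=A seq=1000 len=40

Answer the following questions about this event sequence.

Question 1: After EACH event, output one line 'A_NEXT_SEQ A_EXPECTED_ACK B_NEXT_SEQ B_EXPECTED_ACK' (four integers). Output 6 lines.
1000 298 298 1000
1000 415 415 1000
1000 415 441 1000
1000 415 467 1000
1000 467 467 1000
1040 467 467 1040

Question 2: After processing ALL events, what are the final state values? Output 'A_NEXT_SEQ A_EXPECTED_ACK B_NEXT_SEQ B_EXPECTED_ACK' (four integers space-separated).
After event 0: A_seq=1000 A_ack=298 B_seq=298 B_ack=1000
After event 1: A_seq=1000 A_ack=415 B_seq=415 B_ack=1000
After event 2: A_seq=1000 A_ack=415 B_seq=441 B_ack=1000
After event 3: A_seq=1000 A_ack=415 B_seq=467 B_ack=1000
After event 4: A_seq=1000 A_ack=467 B_seq=467 B_ack=1000
After event 5: A_seq=1040 A_ack=467 B_seq=467 B_ack=1040

Answer: 1040 467 467 1040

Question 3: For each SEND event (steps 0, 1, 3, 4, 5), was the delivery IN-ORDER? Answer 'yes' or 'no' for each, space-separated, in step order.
Answer: yes yes no yes yes

Derivation:
Step 0: SEND seq=200 -> in-order
Step 1: SEND seq=298 -> in-order
Step 3: SEND seq=441 -> out-of-order
Step 4: SEND seq=415 -> in-order
Step 5: SEND seq=1000 -> in-order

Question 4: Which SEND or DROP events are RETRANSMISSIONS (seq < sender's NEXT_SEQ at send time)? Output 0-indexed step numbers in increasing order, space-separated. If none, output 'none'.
Answer: 4

Derivation:
Step 0: SEND seq=200 -> fresh
Step 1: SEND seq=298 -> fresh
Step 2: DROP seq=415 -> fresh
Step 3: SEND seq=441 -> fresh
Step 4: SEND seq=415 -> retransmit
Step 5: SEND seq=1000 -> fresh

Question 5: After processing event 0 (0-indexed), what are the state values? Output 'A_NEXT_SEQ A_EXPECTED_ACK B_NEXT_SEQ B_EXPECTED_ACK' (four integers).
After event 0: A_seq=1000 A_ack=298 B_seq=298 B_ack=1000

1000 298 298 1000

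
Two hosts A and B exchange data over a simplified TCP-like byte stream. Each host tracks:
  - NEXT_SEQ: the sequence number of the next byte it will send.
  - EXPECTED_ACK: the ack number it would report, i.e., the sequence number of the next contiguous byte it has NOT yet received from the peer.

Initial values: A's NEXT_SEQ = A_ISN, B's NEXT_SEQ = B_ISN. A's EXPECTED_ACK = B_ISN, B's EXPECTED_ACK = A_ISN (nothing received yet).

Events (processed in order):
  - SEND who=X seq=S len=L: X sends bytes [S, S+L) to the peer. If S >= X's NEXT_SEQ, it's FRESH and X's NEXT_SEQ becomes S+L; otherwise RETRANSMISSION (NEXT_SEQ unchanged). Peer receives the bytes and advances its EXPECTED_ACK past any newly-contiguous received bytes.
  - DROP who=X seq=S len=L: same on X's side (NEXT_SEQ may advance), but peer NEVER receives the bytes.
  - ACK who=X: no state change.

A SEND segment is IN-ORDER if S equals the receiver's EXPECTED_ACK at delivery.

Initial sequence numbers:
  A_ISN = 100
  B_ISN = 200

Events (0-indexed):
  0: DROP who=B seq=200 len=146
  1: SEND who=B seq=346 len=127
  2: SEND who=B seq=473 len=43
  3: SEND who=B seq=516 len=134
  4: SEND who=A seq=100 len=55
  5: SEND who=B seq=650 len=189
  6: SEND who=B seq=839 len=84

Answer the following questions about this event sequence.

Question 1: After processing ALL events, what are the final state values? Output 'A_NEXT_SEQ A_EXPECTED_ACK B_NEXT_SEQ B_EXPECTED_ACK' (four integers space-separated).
Answer: 155 200 923 155

Derivation:
After event 0: A_seq=100 A_ack=200 B_seq=346 B_ack=100
After event 1: A_seq=100 A_ack=200 B_seq=473 B_ack=100
After event 2: A_seq=100 A_ack=200 B_seq=516 B_ack=100
After event 3: A_seq=100 A_ack=200 B_seq=650 B_ack=100
After event 4: A_seq=155 A_ack=200 B_seq=650 B_ack=155
After event 5: A_seq=155 A_ack=200 B_seq=839 B_ack=155
After event 6: A_seq=155 A_ack=200 B_seq=923 B_ack=155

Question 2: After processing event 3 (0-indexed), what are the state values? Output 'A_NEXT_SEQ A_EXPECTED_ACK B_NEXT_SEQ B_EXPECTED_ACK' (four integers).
After event 0: A_seq=100 A_ack=200 B_seq=346 B_ack=100
After event 1: A_seq=100 A_ack=200 B_seq=473 B_ack=100
After event 2: A_seq=100 A_ack=200 B_seq=516 B_ack=100
After event 3: A_seq=100 A_ack=200 B_seq=650 B_ack=100

100 200 650 100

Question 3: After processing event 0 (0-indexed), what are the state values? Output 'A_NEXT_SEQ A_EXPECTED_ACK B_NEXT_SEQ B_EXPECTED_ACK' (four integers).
After event 0: A_seq=100 A_ack=200 B_seq=346 B_ack=100

100 200 346 100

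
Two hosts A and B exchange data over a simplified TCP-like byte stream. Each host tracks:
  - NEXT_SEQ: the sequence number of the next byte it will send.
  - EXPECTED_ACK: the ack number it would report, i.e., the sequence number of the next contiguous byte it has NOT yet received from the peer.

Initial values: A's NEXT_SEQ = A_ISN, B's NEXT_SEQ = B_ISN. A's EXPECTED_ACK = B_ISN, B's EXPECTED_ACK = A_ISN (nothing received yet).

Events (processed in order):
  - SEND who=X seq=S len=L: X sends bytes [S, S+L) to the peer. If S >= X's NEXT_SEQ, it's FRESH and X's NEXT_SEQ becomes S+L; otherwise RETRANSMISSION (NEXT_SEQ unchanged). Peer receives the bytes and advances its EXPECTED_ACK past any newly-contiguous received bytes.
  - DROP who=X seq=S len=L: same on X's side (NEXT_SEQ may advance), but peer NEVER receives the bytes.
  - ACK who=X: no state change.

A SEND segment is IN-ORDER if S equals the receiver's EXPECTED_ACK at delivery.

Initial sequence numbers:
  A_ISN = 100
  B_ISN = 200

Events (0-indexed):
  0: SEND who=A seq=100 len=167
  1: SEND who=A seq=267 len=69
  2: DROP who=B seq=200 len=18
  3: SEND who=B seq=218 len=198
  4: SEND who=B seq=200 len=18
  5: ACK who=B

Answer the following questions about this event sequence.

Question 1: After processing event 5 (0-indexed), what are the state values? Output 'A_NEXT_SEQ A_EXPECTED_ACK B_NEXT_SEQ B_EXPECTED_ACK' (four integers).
After event 0: A_seq=267 A_ack=200 B_seq=200 B_ack=267
After event 1: A_seq=336 A_ack=200 B_seq=200 B_ack=336
After event 2: A_seq=336 A_ack=200 B_seq=218 B_ack=336
After event 3: A_seq=336 A_ack=200 B_seq=416 B_ack=336
After event 4: A_seq=336 A_ack=416 B_seq=416 B_ack=336
After event 5: A_seq=336 A_ack=416 B_seq=416 B_ack=336

336 416 416 336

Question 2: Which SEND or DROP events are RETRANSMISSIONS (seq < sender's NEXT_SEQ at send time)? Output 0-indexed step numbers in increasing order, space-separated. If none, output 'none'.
Answer: 4

Derivation:
Step 0: SEND seq=100 -> fresh
Step 1: SEND seq=267 -> fresh
Step 2: DROP seq=200 -> fresh
Step 3: SEND seq=218 -> fresh
Step 4: SEND seq=200 -> retransmit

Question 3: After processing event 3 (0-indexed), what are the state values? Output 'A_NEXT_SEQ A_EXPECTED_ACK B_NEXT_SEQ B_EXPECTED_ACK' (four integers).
After event 0: A_seq=267 A_ack=200 B_seq=200 B_ack=267
After event 1: A_seq=336 A_ack=200 B_seq=200 B_ack=336
After event 2: A_seq=336 A_ack=200 B_seq=218 B_ack=336
After event 3: A_seq=336 A_ack=200 B_seq=416 B_ack=336

336 200 416 336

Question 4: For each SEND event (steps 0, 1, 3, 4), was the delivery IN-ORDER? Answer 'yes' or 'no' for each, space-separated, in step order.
Answer: yes yes no yes

Derivation:
Step 0: SEND seq=100 -> in-order
Step 1: SEND seq=267 -> in-order
Step 3: SEND seq=218 -> out-of-order
Step 4: SEND seq=200 -> in-order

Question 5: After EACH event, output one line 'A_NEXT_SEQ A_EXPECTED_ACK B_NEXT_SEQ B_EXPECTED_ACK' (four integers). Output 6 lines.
267 200 200 267
336 200 200 336
336 200 218 336
336 200 416 336
336 416 416 336
336 416 416 336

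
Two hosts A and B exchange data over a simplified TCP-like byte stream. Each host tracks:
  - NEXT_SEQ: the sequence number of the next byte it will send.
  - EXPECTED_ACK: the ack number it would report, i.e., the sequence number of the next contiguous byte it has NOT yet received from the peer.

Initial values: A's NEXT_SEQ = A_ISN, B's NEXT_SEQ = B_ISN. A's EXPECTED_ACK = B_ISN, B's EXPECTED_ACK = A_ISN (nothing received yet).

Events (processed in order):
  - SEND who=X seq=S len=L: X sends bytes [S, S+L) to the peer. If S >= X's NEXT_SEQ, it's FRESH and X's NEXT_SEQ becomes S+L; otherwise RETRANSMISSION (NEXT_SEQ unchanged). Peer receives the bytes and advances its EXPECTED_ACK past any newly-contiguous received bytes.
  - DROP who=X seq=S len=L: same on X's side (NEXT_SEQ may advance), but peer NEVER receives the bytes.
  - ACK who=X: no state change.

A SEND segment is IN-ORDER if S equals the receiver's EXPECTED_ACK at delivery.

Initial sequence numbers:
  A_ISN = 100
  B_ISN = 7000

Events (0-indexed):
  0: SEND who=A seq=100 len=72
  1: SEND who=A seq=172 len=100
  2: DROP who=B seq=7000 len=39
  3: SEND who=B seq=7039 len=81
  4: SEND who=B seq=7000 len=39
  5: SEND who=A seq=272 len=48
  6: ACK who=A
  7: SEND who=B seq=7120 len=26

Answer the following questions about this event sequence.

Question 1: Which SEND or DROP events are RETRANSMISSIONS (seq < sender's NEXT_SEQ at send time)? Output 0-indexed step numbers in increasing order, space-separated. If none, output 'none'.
Answer: 4

Derivation:
Step 0: SEND seq=100 -> fresh
Step 1: SEND seq=172 -> fresh
Step 2: DROP seq=7000 -> fresh
Step 3: SEND seq=7039 -> fresh
Step 4: SEND seq=7000 -> retransmit
Step 5: SEND seq=272 -> fresh
Step 7: SEND seq=7120 -> fresh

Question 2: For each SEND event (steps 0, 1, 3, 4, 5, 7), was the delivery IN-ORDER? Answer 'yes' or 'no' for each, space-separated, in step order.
Answer: yes yes no yes yes yes

Derivation:
Step 0: SEND seq=100 -> in-order
Step 1: SEND seq=172 -> in-order
Step 3: SEND seq=7039 -> out-of-order
Step 4: SEND seq=7000 -> in-order
Step 5: SEND seq=272 -> in-order
Step 7: SEND seq=7120 -> in-order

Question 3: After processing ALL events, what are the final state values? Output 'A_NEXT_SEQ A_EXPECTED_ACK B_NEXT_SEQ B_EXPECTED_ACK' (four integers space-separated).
Answer: 320 7146 7146 320

Derivation:
After event 0: A_seq=172 A_ack=7000 B_seq=7000 B_ack=172
After event 1: A_seq=272 A_ack=7000 B_seq=7000 B_ack=272
After event 2: A_seq=272 A_ack=7000 B_seq=7039 B_ack=272
After event 3: A_seq=272 A_ack=7000 B_seq=7120 B_ack=272
After event 4: A_seq=272 A_ack=7120 B_seq=7120 B_ack=272
After event 5: A_seq=320 A_ack=7120 B_seq=7120 B_ack=320
After event 6: A_seq=320 A_ack=7120 B_seq=7120 B_ack=320
After event 7: A_seq=320 A_ack=7146 B_seq=7146 B_ack=320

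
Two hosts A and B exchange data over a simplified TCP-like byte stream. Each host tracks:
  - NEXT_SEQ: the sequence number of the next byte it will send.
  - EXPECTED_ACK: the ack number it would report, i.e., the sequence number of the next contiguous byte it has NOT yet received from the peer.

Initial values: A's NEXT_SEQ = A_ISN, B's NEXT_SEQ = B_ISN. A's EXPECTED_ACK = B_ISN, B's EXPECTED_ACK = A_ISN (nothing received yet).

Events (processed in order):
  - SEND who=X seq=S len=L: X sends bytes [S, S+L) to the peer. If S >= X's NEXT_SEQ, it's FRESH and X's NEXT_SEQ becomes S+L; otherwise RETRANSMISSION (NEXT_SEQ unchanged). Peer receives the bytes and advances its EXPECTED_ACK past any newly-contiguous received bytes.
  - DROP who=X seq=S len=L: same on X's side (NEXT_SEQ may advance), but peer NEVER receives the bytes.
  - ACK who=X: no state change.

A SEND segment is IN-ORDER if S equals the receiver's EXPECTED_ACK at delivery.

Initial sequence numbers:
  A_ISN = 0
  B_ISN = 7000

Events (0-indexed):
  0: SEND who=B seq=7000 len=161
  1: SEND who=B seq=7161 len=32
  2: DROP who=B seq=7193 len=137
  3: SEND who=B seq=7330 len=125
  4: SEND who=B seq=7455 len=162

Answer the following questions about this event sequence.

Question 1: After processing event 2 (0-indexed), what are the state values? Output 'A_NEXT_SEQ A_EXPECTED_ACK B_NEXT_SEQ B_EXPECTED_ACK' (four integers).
After event 0: A_seq=0 A_ack=7161 B_seq=7161 B_ack=0
After event 1: A_seq=0 A_ack=7193 B_seq=7193 B_ack=0
After event 2: A_seq=0 A_ack=7193 B_seq=7330 B_ack=0

0 7193 7330 0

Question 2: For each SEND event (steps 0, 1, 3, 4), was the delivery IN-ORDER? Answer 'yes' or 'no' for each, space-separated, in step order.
Answer: yes yes no no

Derivation:
Step 0: SEND seq=7000 -> in-order
Step 1: SEND seq=7161 -> in-order
Step 3: SEND seq=7330 -> out-of-order
Step 4: SEND seq=7455 -> out-of-order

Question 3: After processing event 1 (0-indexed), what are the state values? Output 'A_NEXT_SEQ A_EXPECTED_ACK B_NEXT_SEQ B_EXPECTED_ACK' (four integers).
After event 0: A_seq=0 A_ack=7161 B_seq=7161 B_ack=0
After event 1: A_seq=0 A_ack=7193 B_seq=7193 B_ack=0

0 7193 7193 0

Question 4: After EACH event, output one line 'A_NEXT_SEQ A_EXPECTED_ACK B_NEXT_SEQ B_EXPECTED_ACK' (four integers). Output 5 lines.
0 7161 7161 0
0 7193 7193 0
0 7193 7330 0
0 7193 7455 0
0 7193 7617 0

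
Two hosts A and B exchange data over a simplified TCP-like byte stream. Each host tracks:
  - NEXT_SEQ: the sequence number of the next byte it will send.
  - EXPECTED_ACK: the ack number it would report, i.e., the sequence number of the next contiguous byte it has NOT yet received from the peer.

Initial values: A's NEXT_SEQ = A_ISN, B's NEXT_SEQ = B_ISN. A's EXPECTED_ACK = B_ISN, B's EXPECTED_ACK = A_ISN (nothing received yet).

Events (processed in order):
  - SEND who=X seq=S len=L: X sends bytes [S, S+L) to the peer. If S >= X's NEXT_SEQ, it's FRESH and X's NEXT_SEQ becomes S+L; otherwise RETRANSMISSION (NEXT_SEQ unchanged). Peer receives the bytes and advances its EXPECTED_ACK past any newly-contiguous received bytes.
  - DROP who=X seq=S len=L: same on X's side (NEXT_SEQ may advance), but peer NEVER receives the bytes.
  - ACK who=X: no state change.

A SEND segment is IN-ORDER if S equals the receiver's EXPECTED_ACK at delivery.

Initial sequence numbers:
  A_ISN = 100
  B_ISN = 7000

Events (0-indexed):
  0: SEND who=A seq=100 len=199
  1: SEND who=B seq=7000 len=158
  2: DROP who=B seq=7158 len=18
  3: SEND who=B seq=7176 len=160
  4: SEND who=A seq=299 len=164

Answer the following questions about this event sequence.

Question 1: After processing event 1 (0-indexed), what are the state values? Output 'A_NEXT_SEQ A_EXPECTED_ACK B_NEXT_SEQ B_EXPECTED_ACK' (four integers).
After event 0: A_seq=299 A_ack=7000 B_seq=7000 B_ack=299
After event 1: A_seq=299 A_ack=7158 B_seq=7158 B_ack=299

299 7158 7158 299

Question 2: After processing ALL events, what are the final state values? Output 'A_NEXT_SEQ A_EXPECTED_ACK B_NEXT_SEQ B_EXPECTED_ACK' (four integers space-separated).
Answer: 463 7158 7336 463

Derivation:
After event 0: A_seq=299 A_ack=7000 B_seq=7000 B_ack=299
After event 1: A_seq=299 A_ack=7158 B_seq=7158 B_ack=299
After event 2: A_seq=299 A_ack=7158 B_seq=7176 B_ack=299
After event 3: A_seq=299 A_ack=7158 B_seq=7336 B_ack=299
After event 4: A_seq=463 A_ack=7158 B_seq=7336 B_ack=463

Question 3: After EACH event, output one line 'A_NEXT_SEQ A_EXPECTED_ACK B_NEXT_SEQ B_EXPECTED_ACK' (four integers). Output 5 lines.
299 7000 7000 299
299 7158 7158 299
299 7158 7176 299
299 7158 7336 299
463 7158 7336 463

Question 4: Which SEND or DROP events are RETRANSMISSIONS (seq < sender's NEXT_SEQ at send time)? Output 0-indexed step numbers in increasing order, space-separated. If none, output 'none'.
Answer: none

Derivation:
Step 0: SEND seq=100 -> fresh
Step 1: SEND seq=7000 -> fresh
Step 2: DROP seq=7158 -> fresh
Step 3: SEND seq=7176 -> fresh
Step 4: SEND seq=299 -> fresh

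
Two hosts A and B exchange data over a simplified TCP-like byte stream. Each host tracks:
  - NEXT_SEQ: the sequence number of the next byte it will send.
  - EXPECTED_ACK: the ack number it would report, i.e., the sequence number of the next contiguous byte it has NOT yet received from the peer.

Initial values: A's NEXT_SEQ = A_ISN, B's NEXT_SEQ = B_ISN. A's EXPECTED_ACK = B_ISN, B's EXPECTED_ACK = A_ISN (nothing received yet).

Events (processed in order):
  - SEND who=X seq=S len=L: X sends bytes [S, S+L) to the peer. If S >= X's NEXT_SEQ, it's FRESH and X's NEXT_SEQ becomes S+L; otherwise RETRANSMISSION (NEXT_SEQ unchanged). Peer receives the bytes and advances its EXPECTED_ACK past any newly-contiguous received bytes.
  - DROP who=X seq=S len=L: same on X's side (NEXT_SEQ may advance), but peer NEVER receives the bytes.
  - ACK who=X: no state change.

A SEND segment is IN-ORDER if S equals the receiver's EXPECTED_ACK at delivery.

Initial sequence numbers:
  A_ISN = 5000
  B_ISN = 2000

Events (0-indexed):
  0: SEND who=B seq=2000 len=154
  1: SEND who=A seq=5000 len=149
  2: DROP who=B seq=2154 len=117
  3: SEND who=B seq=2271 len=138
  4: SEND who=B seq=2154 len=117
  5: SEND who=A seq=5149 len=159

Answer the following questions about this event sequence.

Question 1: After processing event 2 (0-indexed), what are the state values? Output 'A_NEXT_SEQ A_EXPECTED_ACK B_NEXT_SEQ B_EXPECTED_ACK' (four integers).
After event 0: A_seq=5000 A_ack=2154 B_seq=2154 B_ack=5000
After event 1: A_seq=5149 A_ack=2154 B_seq=2154 B_ack=5149
After event 2: A_seq=5149 A_ack=2154 B_seq=2271 B_ack=5149

5149 2154 2271 5149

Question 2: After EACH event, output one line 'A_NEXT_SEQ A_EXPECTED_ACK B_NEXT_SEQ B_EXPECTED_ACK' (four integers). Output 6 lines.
5000 2154 2154 5000
5149 2154 2154 5149
5149 2154 2271 5149
5149 2154 2409 5149
5149 2409 2409 5149
5308 2409 2409 5308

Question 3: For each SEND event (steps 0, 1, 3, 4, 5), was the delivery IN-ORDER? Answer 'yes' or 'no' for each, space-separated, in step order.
Step 0: SEND seq=2000 -> in-order
Step 1: SEND seq=5000 -> in-order
Step 3: SEND seq=2271 -> out-of-order
Step 4: SEND seq=2154 -> in-order
Step 5: SEND seq=5149 -> in-order

Answer: yes yes no yes yes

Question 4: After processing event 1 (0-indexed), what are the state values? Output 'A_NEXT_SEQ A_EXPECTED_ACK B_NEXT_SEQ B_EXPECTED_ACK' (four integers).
After event 0: A_seq=5000 A_ack=2154 B_seq=2154 B_ack=5000
After event 1: A_seq=5149 A_ack=2154 B_seq=2154 B_ack=5149

5149 2154 2154 5149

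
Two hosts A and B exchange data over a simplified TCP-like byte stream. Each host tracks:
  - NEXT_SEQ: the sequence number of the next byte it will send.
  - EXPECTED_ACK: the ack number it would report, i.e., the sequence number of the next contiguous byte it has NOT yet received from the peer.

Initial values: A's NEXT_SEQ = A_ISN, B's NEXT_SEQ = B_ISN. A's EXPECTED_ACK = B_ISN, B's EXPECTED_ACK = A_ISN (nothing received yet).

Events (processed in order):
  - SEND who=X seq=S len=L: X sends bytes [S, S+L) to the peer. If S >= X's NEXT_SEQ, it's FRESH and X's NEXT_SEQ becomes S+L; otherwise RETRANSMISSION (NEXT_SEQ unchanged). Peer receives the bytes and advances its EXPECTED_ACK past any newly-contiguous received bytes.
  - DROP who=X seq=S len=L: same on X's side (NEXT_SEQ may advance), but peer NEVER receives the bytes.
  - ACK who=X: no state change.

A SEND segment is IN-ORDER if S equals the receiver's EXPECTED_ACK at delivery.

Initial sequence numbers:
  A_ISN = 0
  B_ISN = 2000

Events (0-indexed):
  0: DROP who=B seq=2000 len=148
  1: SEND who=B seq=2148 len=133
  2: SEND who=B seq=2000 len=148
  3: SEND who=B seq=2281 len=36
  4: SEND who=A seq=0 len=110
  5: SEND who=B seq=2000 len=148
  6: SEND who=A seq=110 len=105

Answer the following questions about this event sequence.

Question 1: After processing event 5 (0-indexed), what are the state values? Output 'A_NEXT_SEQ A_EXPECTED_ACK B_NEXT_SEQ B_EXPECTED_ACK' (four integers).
After event 0: A_seq=0 A_ack=2000 B_seq=2148 B_ack=0
After event 1: A_seq=0 A_ack=2000 B_seq=2281 B_ack=0
After event 2: A_seq=0 A_ack=2281 B_seq=2281 B_ack=0
After event 3: A_seq=0 A_ack=2317 B_seq=2317 B_ack=0
After event 4: A_seq=110 A_ack=2317 B_seq=2317 B_ack=110
After event 5: A_seq=110 A_ack=2317 B_seq=2317 B_ack=110

110 2317 2317 110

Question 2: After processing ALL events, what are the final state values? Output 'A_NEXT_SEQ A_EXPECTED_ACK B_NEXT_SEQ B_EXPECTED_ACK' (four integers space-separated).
After event 0: A_seq=0 A_ack=2000 B_seq=2148 B_ack=0
After event 1: A_seq=0 A_ack=2000 B_seq=2281 B_ack=0
After event 2: A_seq=0 A_ack=2281 B_seq=2281 B_ack=0
After event 3: A_seq=0 A_ack=2317 B_seq=2317 B_ack=0
After event 4: A_seq=110 A_ack=2317 B_seq=2317 B_ack=110
After event 5: A_seq=110 A_ack=2317 B_seq=2317 B_ack=110
After event 6: A_seq=215 A_ack=2317 B_seq=2317 B_ack=215

Answer: 215 2317 2317 215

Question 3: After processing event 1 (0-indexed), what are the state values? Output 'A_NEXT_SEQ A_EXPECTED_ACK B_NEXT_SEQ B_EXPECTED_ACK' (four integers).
After event 0: A_seq=0 A_ack=2000 B_seq=2148 B_ack=0
After event 1: A_seq=0 A_ack=2000 B_seq=2281 B_ack=0

0 2000 2281 0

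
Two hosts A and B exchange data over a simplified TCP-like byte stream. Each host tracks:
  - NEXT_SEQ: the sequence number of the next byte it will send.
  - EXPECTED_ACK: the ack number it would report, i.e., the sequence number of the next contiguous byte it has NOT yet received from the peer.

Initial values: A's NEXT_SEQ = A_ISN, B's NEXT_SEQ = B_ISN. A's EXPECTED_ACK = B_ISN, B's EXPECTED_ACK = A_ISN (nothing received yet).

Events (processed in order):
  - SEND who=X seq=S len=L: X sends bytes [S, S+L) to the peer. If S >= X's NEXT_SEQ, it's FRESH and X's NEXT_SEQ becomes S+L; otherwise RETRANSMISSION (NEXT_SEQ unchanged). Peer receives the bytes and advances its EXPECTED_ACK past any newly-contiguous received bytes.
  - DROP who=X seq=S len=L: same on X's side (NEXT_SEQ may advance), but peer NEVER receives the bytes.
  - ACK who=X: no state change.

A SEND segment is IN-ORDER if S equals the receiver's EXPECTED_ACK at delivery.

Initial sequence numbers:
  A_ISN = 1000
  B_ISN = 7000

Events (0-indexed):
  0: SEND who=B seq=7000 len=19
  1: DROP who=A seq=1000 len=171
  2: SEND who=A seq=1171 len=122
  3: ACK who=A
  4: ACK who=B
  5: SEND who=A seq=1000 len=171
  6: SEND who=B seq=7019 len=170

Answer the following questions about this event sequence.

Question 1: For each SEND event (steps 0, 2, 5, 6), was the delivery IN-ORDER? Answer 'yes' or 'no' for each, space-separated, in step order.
Step 0: SEND seq=7000 -> in-order
Step 2: SEND seq=1171 -> out-of-order
Step 5: SEND seq=1000 -> in-order
Step 6: SEND seq=7019 -> in-order

Answer: yes no yes yes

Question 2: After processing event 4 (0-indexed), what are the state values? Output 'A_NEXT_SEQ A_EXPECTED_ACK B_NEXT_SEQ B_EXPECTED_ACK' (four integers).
After event 0: A_seq=1000 A_ack=7019 B_seq=7019 B_ack=1000
After event 1: A_seq=1171 A_ack=7019 B_seq=7019 B_ack=1000
After event 2: A_seq=1293 A_ack=7019 B_seq=7019 B_ack=1000
After event 3: A_seq=1293 A_ack=7019 B_seq=7019 B_ack=1000
After event 4: A_seq=1293 A_ack=7019 B_seq=7019 B_ack=1000

1293 7019 7019 1000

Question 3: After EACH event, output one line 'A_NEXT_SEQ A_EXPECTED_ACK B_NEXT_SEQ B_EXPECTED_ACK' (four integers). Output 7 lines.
1000 7019 7019 1000
1171 7019 7019 1000
1293 7019 7019 1000
1293 7019 7019 1000
1293 7019 7019 1000
1293 7019 7019 1293
1293 7189 7189 1293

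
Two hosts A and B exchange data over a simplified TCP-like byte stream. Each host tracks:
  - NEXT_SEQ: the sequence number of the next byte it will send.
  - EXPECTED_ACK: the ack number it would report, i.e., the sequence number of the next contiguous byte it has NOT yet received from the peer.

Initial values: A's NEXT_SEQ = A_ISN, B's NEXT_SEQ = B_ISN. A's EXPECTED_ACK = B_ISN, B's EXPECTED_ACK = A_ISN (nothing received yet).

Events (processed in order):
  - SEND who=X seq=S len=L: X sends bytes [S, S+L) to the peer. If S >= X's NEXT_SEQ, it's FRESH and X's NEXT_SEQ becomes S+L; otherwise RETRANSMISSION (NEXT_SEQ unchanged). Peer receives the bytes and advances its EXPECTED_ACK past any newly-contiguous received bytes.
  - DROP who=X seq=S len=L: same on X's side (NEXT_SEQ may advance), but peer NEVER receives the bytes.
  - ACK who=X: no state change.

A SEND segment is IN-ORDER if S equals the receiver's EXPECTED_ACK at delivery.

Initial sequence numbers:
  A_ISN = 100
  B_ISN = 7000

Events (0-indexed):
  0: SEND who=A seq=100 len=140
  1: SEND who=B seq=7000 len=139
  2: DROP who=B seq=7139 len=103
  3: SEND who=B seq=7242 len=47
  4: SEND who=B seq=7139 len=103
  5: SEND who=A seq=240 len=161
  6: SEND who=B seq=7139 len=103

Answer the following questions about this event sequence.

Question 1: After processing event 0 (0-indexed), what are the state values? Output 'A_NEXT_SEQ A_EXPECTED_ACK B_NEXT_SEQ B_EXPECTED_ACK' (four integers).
After event 0: A_seq=240 A_ack=7000 B_seq=7000 B_ack=240

240 7000 7000 240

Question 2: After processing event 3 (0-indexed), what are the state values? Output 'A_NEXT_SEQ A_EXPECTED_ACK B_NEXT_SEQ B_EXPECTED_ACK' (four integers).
After event 0: A_seq=240 A_ack=7000 B_seq=7000 B_ack=240
After event 1: A_seq=240 A_ack=7139 B_seq=7139 B_ack=240
After event 2: A_seq=240 A_ack=7139 B_seq=7242 B_ack=240
After event 3: A_seq=240 A_ack=7139 B_seq=7289 B_ack=240

240 7139 7289 240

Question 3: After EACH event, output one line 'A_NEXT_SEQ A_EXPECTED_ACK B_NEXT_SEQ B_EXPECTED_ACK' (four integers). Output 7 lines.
240 7000 7000 240
240 7139 7139 240
240 7139 7242 240
240 7139 7289 240
240 7289 7289 240
401 7289 7289 401
401 7289 7289 401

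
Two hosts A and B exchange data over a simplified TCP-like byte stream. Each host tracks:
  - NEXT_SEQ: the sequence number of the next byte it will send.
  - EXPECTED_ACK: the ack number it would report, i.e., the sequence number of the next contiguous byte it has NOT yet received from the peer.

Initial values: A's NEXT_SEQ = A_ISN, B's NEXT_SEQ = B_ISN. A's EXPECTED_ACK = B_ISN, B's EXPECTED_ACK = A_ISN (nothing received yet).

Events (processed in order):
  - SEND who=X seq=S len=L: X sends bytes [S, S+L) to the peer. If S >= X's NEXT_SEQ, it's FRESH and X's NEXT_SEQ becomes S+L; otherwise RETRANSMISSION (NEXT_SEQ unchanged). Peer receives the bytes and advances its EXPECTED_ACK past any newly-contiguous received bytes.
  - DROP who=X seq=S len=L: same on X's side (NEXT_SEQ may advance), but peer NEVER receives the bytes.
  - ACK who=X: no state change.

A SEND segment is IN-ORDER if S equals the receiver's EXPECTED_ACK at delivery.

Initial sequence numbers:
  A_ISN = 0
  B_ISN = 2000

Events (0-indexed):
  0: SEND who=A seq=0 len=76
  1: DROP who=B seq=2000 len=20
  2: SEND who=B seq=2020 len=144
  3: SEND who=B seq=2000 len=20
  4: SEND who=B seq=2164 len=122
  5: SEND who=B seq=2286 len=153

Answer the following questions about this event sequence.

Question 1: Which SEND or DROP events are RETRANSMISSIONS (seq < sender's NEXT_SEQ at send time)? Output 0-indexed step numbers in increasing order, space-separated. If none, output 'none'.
Step 0: SEND seq=0 -> fresh
Step 1: DROP seq=2000 -> fresh
Step 2: SEND seq=2020 -> fresh
Step 3: SEND seq=2000 -> retransmit
Step 4: SEND seq=2164 -> fresh
Step 5: SEND seq=2286 -> fresh

Answer: 3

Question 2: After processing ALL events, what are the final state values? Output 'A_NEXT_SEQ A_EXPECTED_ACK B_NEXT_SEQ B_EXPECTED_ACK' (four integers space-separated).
Answer: 76 2439 2439 76

Derivation:
After event 0: A_seq=76 A_ack=2000 B_seq=2000 B_ack=76
After event 1: A_seq=76 A_ack=2000 B_seq=2020 B_ack=76
After event 2: A_seq=76 A_ack=2000 B_seq=2164 B_ack=76
After event 3: A_seq=76 A_ack=2164 B_seq=2164 B_ack=76
After event 4: A_seq=76 A_ack=2286 B_seq=2286 B_ack=76
After event 5: A_seq=76 A_ack=2439 B_seq=2439 B_ack=76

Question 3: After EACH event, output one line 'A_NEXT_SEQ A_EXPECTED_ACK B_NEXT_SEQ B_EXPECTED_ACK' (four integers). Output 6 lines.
76 2000 2000 76
76 2000 2020 76
76 2000 2164 76
76 2164 2164 76
76 2286 2286 76
76 2439 2439 76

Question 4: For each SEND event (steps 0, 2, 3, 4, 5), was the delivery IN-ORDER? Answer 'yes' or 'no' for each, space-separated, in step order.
Answer: yes no yes yes yes

Derivation:
Step 0: SEND seq=0 -> in-order
Step 2: SEND seq=2020 -> out-of-order
Step 3: SEND seq=2000 -> in-order
Step 4: SEND seq=2164 -> in-order
Step 5: SEND seq=2286 -> in-order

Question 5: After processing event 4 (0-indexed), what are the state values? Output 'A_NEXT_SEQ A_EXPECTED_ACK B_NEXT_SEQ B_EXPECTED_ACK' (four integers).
After event 0: A_seq=76 A_ack=2000 B_seq=2000 B_ack=76
After event 1: A_seq=76 A_ack=2000 B_seq=2020 B_ack=76
After event 2: A_seq=76 A_ack=2000 B_seq=2164 B_ack=76
After event 3: A_seq=76 A_ack=2164 B_seq=2164 B_ack=76
After event 4: A_seq=76 A_ack=2286 B_seq=2286 B_ack=76

76 2286 2286 76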